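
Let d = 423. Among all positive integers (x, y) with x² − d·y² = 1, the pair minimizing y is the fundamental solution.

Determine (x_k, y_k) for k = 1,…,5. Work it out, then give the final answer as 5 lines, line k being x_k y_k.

√423 = [20; 1,1,3,4,3,1,1,40, …], period ℓ=8 (even) → k=7
i=0: a=20 ⇒ p=20, q=1
…
i=6: a=1 ⇒ p=2612, q=127
i=7: a=1 ⇒ p=4607, q=224
(x₁, y₁) = (4607, 224);  4607² − 423·224² = 1 ✓
n=2: (4607,224)∘(4607,224) = (4607·4607+423·224·224, 4607·224+224·4607) = (42448897,2063936)
n=3: (42448897,2063936)∘(4607,224) = (4607·42448897+423·224·2063936, 4607·2063936+224·42448897) = (391124132351,19017106080)
n=4: (391124132351,19017106080)∘(4607,224) = (4607·391124132351+423·224·19017106080, 4607·19017106080+224·391124132351) = (3603817713033217,175223613357184)
n=5: (3603817713033217,175223613357184)∘(4607,224) = (4607·3603817713033217+423·224·175223613357184, 4607·175223613357184+224·3603817713033217) = (33205576016763929087,1614510354455987296)

4607 224
42448897 2063936
391124132351 19017106080
3603817713033217 175223613357184
33205576016763929087 1614510354455987296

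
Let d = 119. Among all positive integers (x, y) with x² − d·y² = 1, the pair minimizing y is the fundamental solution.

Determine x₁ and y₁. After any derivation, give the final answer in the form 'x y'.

√119 = [10; 1,9,1,20, …], period ℓ=4 (even) → k=3
i=0: a=10 ⇒ p=10, q=1
i=1: a=1 ⇒ p=11, q=1
i=2: a=9 ⇒ p=109, q=10
i=3: a=1 ⇒ p=120, q=11
→ (120, 11).  Check: 120²=14400, 119·11²=14399, difference 1.

120 11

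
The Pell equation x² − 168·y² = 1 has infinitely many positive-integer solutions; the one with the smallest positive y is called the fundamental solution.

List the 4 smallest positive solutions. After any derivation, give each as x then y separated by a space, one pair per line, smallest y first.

13 1
337 26
8749 675
227137 17524

√168 = [12; 1,24, …], period ℓ=2 (even) → k=1
a_0=12:  p_0=12·1+0=12,  q_0=12·0+1=1
a_1=1:  p_1=1·12+1=13,  q_1=1·1+0=1
→ (13, 1).  Check: 13²=169, 168·1²=168, difference 1.
(13+1√168)^2 = 337 + 26√168
(13+1√168)^3 = 8749 + 675√168
(13+1√168)^4 = 227137 + 17524√168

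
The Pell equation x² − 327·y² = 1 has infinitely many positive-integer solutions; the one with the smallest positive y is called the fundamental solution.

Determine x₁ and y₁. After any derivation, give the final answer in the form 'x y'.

d=327: √d = [18; 12,36] (ℓ=2, even), read p_1/q_1
step 0: (18, 1)  from 18·(1,0) + (0,1)
step 1: (217, 12)  from 12·(18,1) + (1,0)
(x₁, y₁) = (217, 12);  217² − 327·12² = 1 ✓

217 12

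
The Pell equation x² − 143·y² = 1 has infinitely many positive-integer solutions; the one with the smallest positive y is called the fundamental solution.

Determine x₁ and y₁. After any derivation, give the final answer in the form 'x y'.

√143 = [11; 1,22, …], period ℓ=2 (even) → k=1
a_0=11:  p_0=11·1+0=11,  q_0=11·0+1=1
a_1=1:  p_1=1·11+1=12,  q_1=1·1+0=1
→ (12, 1).  Check: 12²=144, 143·1²=143, difference 1.

12 1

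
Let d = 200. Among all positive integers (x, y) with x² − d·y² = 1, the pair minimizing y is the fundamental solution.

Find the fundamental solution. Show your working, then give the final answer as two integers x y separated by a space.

99 7

d=200: √d = [14; 7,28] (ℓ=2, even), read p_1/q_1
a_0=14:  p_0=14·1+0=14,  q_0=14·0+1=1
a_1=7:  p_1=7·14+1=99,  q_1=7·1+0=7
(x₁, y₁) = (99, 7);  99² − 200·7² = 1 ✓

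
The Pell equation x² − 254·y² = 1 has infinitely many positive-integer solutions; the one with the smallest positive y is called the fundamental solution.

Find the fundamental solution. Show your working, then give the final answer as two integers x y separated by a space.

255 16

d=254: √d = [15; 1,14,1,30] (ℓ=4, even), read p_3/q_3
i=0: a=15 ⇒ p=15, q=1
…
i=2: a=14 ⇒ p=239, q=15
i=3: a=1 ⇒ p=255, q=16
(x₁, y₁) = (255, 16);  255² − 254·16² = 1 ✓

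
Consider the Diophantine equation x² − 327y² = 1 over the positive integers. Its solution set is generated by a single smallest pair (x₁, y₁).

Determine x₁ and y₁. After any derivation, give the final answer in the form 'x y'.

d=327: √d = [18; 12,36] (ℓ=2, even), read p_1/q_1
a_0=18:  p_0=18·1+0=18,  q_0=18·0+1=1
a_1=12:  p_1=12·18+1=217,  q_1=12·1+0=12
→ (217, 12).  Check: 217²=47089, 327·12²=47088, difference 1.

217 12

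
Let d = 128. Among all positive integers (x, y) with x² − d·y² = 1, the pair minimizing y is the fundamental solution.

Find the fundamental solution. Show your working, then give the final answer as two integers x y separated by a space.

577 51

[11; 3,5,3,22] for √128; ℓ=4 ⇒ convergent index 3
k=0  a_k=11  p_k/q_k = 11/1
k=1  a_k=3  p_k/q_k = 34/3
k=2  a_k=5  p_k/q_k = 181/16
k=3  a_k=3  p_k/q_k = 577/51
fundamental: x₁=577, y₁=51  (since 332929 − 128·2601 = 1)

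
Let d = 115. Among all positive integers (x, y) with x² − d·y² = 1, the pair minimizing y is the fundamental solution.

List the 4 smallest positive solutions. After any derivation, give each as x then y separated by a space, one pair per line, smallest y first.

1126 105
2535751 236460
5710510126 532507815
12860066268001 1199207362920

[10; 1,2,1,1,1,1,1,2,1,20] for √115; ℓ=10 ⇒ convergent index 9
a_0=10:  p_0=10·1+0=10,  q_0=10·0+1=1
a_1=1:  p_1=1·10+1=11,  q_1=1·1+0=1
a_2=2:  p_2=2·11+10=32,  q_2=2·1+1=3
a_3=1:  p_3=1·32+11=43,  q_3=1·3+1=4
a_4=1:  p_4=1·43+32=75,  q_4=1·4+3=7
a_5=1:  p_5=1·75+43=118,  q_5=1·7+4=11
a_6=1:  p_6=1·118+75=193,  q_6=1·11+7=18
a_7=1:  p_7=1·193+118=311,  q_7=1·18+11=29
a_8=2:  p_8=2·311+193=815,  q_8=2·29+18=76
a_9=1:  p_9=1·815+311=1126,  q_9=1·76+29=105
fundamental: x₁=1126, y₁=105  (since 1267876 − 115·11025 = 1)
n=2: (1126,105)∘(1126,105) = (1126·1126+115·105·105, 1126·105+105·1126) = (2535751,236460)
n=3: (2535751,236460)∘(1126,105) = (1126·2535751+115·105·236460, 1126·236460+105·2535751) = (5710510126,532507815)
n=4: (5710510126,532507815)∘(1126,105) = (1126·5710510126+115·105·532507815, 1126·532507815+105·5710510126) = (12860066268001,1199207362920)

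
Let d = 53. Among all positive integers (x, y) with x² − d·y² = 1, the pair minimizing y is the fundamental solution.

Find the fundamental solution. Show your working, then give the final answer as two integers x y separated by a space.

66249 9100

√53 = [7; 3,1,1,3,14, …], period ℓ=5 (odd) → k=9
i=0: a=7 ⇒ p=7, q=1
i=1: a=3 ⇒ p=22, q=3
…
i=3: a=1 ⇒ p=51, q=7
i=4: a=3 ⇒ p=182, q=25
i=5: a=14 ⇒ p=2599, q=357
i=6: a=3 ⇒ p=7979, q=1096
i=7: a=1 ⇒ p=10578, q=1453
i=8: a=1 ⇒ p=18557, q=2549
i=9: a=3 ⇒ p=66249, q=9100
(x₁, y₁) = (66249, 9100);  66249² − 53·9100² = 1 ✓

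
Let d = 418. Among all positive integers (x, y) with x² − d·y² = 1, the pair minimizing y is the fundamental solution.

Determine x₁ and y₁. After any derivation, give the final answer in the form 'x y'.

√418 = [20; 2,4,20,4,2,40, …], period ℓ=6 (even) → k=5
k=0  a_k=20  p_k/q_k = 20/1
…
k=2  a_k=4  p_k/q_k = 184/9
…
k=4  a_k=4  p_k/q_k = 15068/737
k=5  a_k=2  p_k/q_k = 33857/1656
fundamental: x₁=33857, y₁=1656  (since 1146296449 − 418·2742336 = 1)

33857 1656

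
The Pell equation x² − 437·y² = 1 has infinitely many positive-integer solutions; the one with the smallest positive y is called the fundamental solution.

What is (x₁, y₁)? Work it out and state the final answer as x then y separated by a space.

4599 220

d=437: √d = [20; 1,9,2,9,1,40] (ℓ=6, even), read p_5/q_5
k=0  a_k=20  p_k/q_k = 20/1
…
k=3  a_k=2  p_k/q_k = 439/21
k=4  a_k=9  p_k/q_k = 4160/199
k=5  a_k=1  p_k/q_k = 4599/220
(x₁, y₁) = (4599, 220);  4599² − 437·220² = 1 ✓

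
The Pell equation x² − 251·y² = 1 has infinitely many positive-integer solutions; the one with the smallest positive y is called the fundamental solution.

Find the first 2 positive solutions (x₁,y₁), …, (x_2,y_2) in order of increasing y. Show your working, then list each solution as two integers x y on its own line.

[15; 1,5,2,1,2,…,5,1,30] for √251; ℓ=14 ⇒ convergent index 13
step 0: (15, 1)  from 15·(1,0) + (0,1)
step 1: (16, 1)  from 1·(15,1) + (1,0)
step 2: (95, 6)  from 5·(16,1) + (15,1)
step 3: (206, 13)  from 2·(95,6) + (16,1)
step 4: (301, 19)  from 1·(206,13) + (95,6)
…
step 6: (1917, 121)  from 2·(808,51) + (301,19)
step 7: (29563, 1866)  from 15·(1917,121) + (808,51)
step 8: (61043, 3853)  from 2·(29563,1866) + (1917,121)
step 9: (151649, 9572)  from 2·(61043,3853) + (29563,1866)
step 10: (212692, 13425)  from 1·(151649,9572) + (61043,3853)
step 11: (577033, 36422)  from 2·(212692,13425) + (151649,9572)
step 12: (3097857, 195535)  from 5·(577033,36422) + (212692,13425)
step 13: (3674890, 231957)  from 1·(3097857,195535) + (577033,36422)
→ (3674890, 231957).  Check: 3674890²=13504816512100, 251·231957²=13504816512099, difference 1.
n=2: (3674890,231957)∘(3674890,231957) = (3674890·3674890+251·231957·231957, 3674890·231957+231957·3674890) = (27009633024199,1704832919460)

3674890 231957
27009633024199 1704832919460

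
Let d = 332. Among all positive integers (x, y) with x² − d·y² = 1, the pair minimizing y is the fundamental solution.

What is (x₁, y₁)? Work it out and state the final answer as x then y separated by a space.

13447 738

d=332: √d = [18; 4,1,1,8,1,1,4,36] (ℓ=8, even), read p_7/q_7
step 0: (18, 1)  from 18·(1,0) + (0,1)
…
step 4: (1403, 77)  from 8·(164,9) + (91,5)
step 5: (1567, 86)  from 1·(1403,77) + (164,9)
step 6: (2970, 163)  from 1·(1567,86) + (1403,77)
step 7: (13447, 738)  from 4·(2970,163) + (1567,86)
fundamental: x₁=13447, y₁=738  (since 180821809 − 332·544644 = 1)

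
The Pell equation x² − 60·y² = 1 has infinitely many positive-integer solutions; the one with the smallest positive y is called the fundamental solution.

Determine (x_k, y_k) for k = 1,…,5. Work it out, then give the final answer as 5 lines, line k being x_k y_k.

31 4
1921 248
119071 15372
7380481 952816
457470751 59059220

[7; 1,2,1,14] for √60; ℓ=4 ⇒ convergent index 3
i=0: a=7 ⇒ p=7, q=1
i=1: a=1 ⇒ p=8, q=1
i=2: a=2 ⇒ p=23, q=3
i=3: a=1 ⇒ p=31, q=4
→ (31, 4).  Check: 31²=961, 60·4²=960, difference 1.
k=2:  x_2 = 31·31+60·4·4 = 1921,  y_2 = 31·4+4·31 = 248
k=3:  x_3 = 31·1921+60·4·248 = 119071,  y_3 = 31·248+4·1921 = 15372
k=4:  x_4 = 31·119071+60·4·15372 = 7380481,  y_4 = 31·15372+4·119071 = 952816
k=5:  x_5 = 31·7380481+60·4·952816 = 457470751,  y_5 = 31·952816+4·7380481 = 59059220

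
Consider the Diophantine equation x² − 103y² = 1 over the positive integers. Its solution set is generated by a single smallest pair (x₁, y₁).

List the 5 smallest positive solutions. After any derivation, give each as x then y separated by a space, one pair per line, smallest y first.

[10; 6,1,2,1,1,9,1,1,2,1,6,20] for √103; ℓ=12 ⇒ convergent index 11
k=0  a_k=10  p_k/q_k = 10/1
k=1  a_k=6  p_k/q_k = 61/6
…
k=3  a_k=2  p_k/q_k = 203/20
…
k=5  a_k=1  p_k/q_k = 477/47
k=6  a_k=9  p_k/q_k = 4567/450
…
k=9  a_k=2  p_k/q_k = 24266/2391
k=10  a_k=1  p_k/q_k = 33877/3338
k=11  a_k=6  p_k/q_k = 227528/22419
→ (227528, 22419).  Check: 227528²=51768990784, 103·22419²=51768990783, difference 1.
(x_2, y_2) = (227528·227528 + 103·22419·22419, 227528·22419 + 22419·227528) = (103537981567, 10201900464)
(x_3, y_3) = (227528·103537981567 + 103·22419·10201900464, 227528·10201900464 + 22419·103537981567) = (47115579739725224, 4642436017523565)
(x_4, y_4) = (227528·47115579739725224 + 103·22419·4642436017523565, 227528·4642436017523565 + 22419·47115579739725224) = (21440227253936863550977, 2112568364380001494176)
(x_5, y_5) = (227528·21440227253936863550977 + 103·22419·2112568364380001494176, 227528·2112568364380001494176 + 22419·21440227253936863550977) = (9756504053220377800313664488, 961336909616663523916230291)

227528 22419
103537981567 10201900464
47115579739725224 4642436017523565
21440227253936863550977 2112568364380001494176
9756504053220377800313664488 961336909616663523916230291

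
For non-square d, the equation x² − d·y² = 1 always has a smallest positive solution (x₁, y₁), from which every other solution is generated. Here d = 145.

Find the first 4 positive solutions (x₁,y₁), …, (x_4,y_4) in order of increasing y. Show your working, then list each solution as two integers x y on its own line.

289 24
167041 13872
96549409 8017992
55805391361 4634385504

d=145: √d = [12; 24] (ℓ=1, odd), read p_1/q_1
step 0: (12, 1)  from 12·(1,0) + (0,1)
step 1: (289, 24)  from 24·(12,1) + (1,0)
(x₁, y₁) = (289, 24);  289² − 145·24² = 1 ✓
k=2:  x_2 = 289·289+145·24·24 = 167041,  y_2 = 289·24+24·289 = 13872
k=3:  x_3 = 289·167041+145·24·13872 = 96549409,  y_3 = 289·13872+24·167041 = 8017992
k=4:  x_4 = 289·96549409+145·24·8017992 = 55805391361,  y_4 = 289·8017992+24·96549409 = 4634385504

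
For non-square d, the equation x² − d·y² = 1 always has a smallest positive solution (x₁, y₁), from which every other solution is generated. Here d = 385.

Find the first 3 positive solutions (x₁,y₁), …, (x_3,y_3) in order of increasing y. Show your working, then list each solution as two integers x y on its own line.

95831 4884
18367161121 936077208
3520286834677271 179410429834812

√385 → a₀=19, period (1,1,1,1,1,…,1,1,38); ℓ=16 even so k=15
a_0=19:  p_0=19·1+0=19,  q_0=19·0+1=1
…
a_2=1:  p_2=1·20+19=39,  q_2=1·1+1=2
a_3=1:  p_3=1·39+20=59,  q_3=1·2+1=3
…
a_7=1:  p_7=1·569+157=726,  q_7=1·29+8=37
a_8=2:  p_8=2·726+569=2021,  q_8=2·37+29=103
…
a_10=3:  p_10=3·2747+2021=10262,  q_10=3·140+103=523
…
a_12=1:  p_12=1·13009+10262=23271,  q_12=1·663+523=1186
…
a_14=1:  p_14=1·36280+23271=59551,  q_14=1·1849+1186=3035
a_15=1:  p_15=1·59551+36280=95831,  q_15=1·3035+1849=4884
→ (95831, 4884).  Check: 95831²=9183580561, 385·4884²=9183580560, difference 1.
n=2: (95831,4884)∘(95831,4884) = (95831·95831+385·4884·4884, 95831·4884+4884·95831) = (18367161121,936077208)
n=3: (18367161121,936077208)∘(95831,4884) = (95831·18367161121+385·4884·936077208, 95831·936077208+4884·18367161121) = (3520286834677271,179410429834812)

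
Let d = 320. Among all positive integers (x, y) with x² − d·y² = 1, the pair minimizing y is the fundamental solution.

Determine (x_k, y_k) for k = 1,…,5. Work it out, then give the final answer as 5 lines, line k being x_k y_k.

161 9
51841 2898
16692641 933147
5374978561 300470436
1730726404001 96750547245

√320 = [17; 1,7,1,34, …], period ℓ=4 (even) → k=3
a_0=17:  p_0=17·1+0=17,  q_0=17·0+1=1
a_1=1:  p_1=1·17+1=18,  q_1=1·1+0=1
a_2=7:  p_2=7·18+17=143,  q_2=7·1+1=8
a_3=1:  p_3=1·143+18=161,  q_3=1·8+1=9
(x₁, y₁) = (161, 9);  161² − 320·9² = 1 ✓
n=2: (161,9)∘(161,9) = (161·161+320·9·9, 161·9+9·161) = (51841,2898)
n=3: (51841,2898)∘(161,9) = (161·51841+320·9·2898, 161·2898+9·51841) = (16692641,933147)
n=4: (16692641,933147)∘(161,9) = (161·16692641+320·9·933147, 161·933147+9·16692641) = (5374978561,300470436)
n=5: (5374978561,300470436)∘(161,9) = (161·5374978561+320·9·300470436, 161·300470436+9·5374978561) = (1730726404001,96750547245)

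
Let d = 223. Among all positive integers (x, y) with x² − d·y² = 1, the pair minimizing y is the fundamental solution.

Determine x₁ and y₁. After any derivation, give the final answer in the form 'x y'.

224 15

√223 → a₀=14, period (1,13,1,28); ℓ=4 even so k=3
i=0: a=14 ⇒ p=14, q=1
i=1: a=1 ⇒ p=15, q=1
i=2: a=13 ⇒ p=209, q=14
i=3: a=1 ⇒ p=224, q=15
(x₁, y₁) = (224, 15);  224² − 223·15² = 1 ✓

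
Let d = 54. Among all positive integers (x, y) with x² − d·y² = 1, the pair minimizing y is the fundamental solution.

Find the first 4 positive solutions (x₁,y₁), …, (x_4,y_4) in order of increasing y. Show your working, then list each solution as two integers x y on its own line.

485 66
470449 64020
456335045 62099334
442644523201 60236289960

√54 → a₀=7, period (2,1,6,1,2,14); ℓ=6 even so k=5
a_0=7:  p_0=7·1+0=7,  q_0=7·0+1=1
a_1=2:  p_1=2·7+1=15,  q_1=2·1+0=2
…
a_3=6:  p_3=6·22+15=147,  q_3=6·3+2=20
a_4=1:  p_4=1·147+22=169,  q_4=1·20+3=23
a_5=2:  p_5=2·169+147=485,  q_5=2·23+20=66
(x₁, y₁) = (485, 66);  485² − 54·66² = 1 ✓
(x_2, y_2) = (485·485 + 54·66·66, 485·66 + 66·485) = (470449, 64020)
(x_3, y_3) = (485·470449 + 54·66·64020, 485·64020 + 66·470449) = (456335045, 62099334)
(x_4, y_4) = (485·456335045 + 54·66·62099334, 485·62099334 + 66·456335045) = (442644523201, 60236289960)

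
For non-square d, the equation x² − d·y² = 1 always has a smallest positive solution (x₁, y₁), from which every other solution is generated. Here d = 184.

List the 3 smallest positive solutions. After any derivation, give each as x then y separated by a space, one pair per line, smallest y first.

24335 1794
1184384449 87313980
57643991108495 4249571404806

√184 → a₀=13, period (1,1,3,2,1,2,1,2,3,1,1,26); ℓ=12 even so k=11
step 0: (13, 1)  from 13·(1,0) + (0,1)
step 1: (14, 1)  from 1·(13,1) + (1,0)
…
step 3: (95, 7)  from 3·(27,2) + (14,1)
step 4: (217, 16)  from 2·(95,7) + (27,2)
step 5: (312, 23)  from 1·(217,16) + (95,7)
…
step 9: (10594, 781)  from 3·(3147,232) + (1153,85)
step 10: (13741, 1013)  from 1·(10594,781) + (3147,232)
step 11: (24335, 1794)  from 1·(13741,1013) + (10594,781)
→ (24335, 1794).  Check: 24335²=592192225, 184·1794²=592192224, difference 1.
(x_2, y_2) = (24335·24335 + 184·1794·1794, 24335·1794 + 1794·24335) = (1184384449, 87313980)
(x_3, y_3) = (24335·1184384449 + 184·1794·87313980, 24335·87313980 + 1794·1184384449) = (57643991108495, 4249571404806)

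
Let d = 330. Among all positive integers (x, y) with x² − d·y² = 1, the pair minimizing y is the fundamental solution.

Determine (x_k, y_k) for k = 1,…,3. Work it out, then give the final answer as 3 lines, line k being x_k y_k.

√330 = [18; 6,36, …], period ℓ=2 (even) → k=1
k=0  a_k=18  p_k/q_k = 18/1
k=1  a_k=6  p_k/q_k = 109/6
(x₁, y₁) = (109, 6);  109² − 330·6² = 1 ✓
n=2: (109,6)∘(109,6) = (109·109+330·6·6, 109·6+6·109) = (23761,1308)
n=3: (23761,1308)∘(109,6) = (109·23761+330·6·1308, 109·1308+6·23761) = (5179789,285138)

109 6
23761 1308
5179789 285138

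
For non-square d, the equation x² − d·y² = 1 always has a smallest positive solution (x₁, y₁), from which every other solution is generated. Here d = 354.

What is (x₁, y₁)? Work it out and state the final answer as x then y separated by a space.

258065 13716

d=354: √d = [18; 1,4,2,2,18,2,2,4,1,36] (ℓ=10, even), read p_9/q_9
step 0: (18, 1)  from 18·(1,0) + (0,1)
…
step 5: (9351, 497)  from 18·(508,27) + (207,11)
…
step 8: (210294, 11177)  from 4·(47771,2539) + (19210,1021)
step 9: (258065, 13716)  from 1·(210294,11177) + (47771,2539)
→ (258065, 13716).  Check: 258065²=66597544225, 354·13716²=66597544224, difference 1.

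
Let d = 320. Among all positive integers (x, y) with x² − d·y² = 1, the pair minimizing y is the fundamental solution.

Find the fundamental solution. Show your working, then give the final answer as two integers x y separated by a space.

√320 = [17; 1,7,1,34, …], period ℓ=4 (even) → k=3
i=0: a=17 ⇒ p=17, q=1
i=1: a=1 ⇒ p=18, q=1
i=2: a=7 ⇒ p=143, q=8
i=3: a=1 ⇒ p=161, q=9
fundamental: x₁=161, y₁=9  (since 25921 − 320·81 = 1)

161 9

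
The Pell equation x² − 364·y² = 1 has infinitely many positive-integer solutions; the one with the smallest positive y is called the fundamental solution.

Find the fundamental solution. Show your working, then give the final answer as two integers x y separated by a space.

4954951 259710

√364 = [19; 12,1,2,3,1,8,1,3,2,1,12,38, …], period ℓ=12 (even) → k=11
step 0: (19, 1)  from 19·(1,0) + (0,1)
…
step 2: (248, 13)  from 1·(229,12) + (19,1)
step 3: (725, 38)  from 2·(248,13) + (229,12)
…
step 8: (119872, 6283)  from 3·(30755,1612) + (27607,1447)
step 9: (270499, 14178)  from 2·(119872,6283) + (30755,1612)
step 10: (390371, 20461)  from 1·(270499,14178) + (119872,6283)
step 11: (4954951, 259710)  from 12·(390371,20461) + (270499,14178)
fundamental: x₁=4954951, y₁=259710  (since 24551539412401 − 364·67449284100 = 1)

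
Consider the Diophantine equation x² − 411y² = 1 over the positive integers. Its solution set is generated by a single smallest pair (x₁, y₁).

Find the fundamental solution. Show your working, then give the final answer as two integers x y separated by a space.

√411 = [20; 3,1,1,1,19,1,1,1,3,40, …], period ℓ=10 (even) → k=9
a_0=20:  p_0=20·1+0=20,  q_0=20·0+1=1
…
a_8=1:  p_8=1·8981+4602=13583,  q_8=1·443+227=670
a_9=3:  p_9=3·13583+8981=49730,  q_9=3·670+443=2453
fundamental: x₁=49730, y₁=2453  (since 2473072900 − 411·6017209 = 1)

49730 2453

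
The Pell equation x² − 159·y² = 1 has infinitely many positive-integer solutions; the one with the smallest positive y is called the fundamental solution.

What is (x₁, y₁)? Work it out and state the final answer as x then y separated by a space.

1324 105

[12; 1,1,1,1,3,1,1,1,1,24] for √159; ℓ=10 ⇒ convergent index 9
i=0: a=12 ⇒ p=12, q=1
…
i=5: a=3 ⇒ p=227, q=18
…
i=7: a=1 ⇒ p=517, q=41
i=8: a=1 ⇒ p=807, q=64
i=9: a=1 ⇒ p=1324, q=105
fundamental: x₁=1324, y₁=105  (since 1752976 − 159·11025 = 1)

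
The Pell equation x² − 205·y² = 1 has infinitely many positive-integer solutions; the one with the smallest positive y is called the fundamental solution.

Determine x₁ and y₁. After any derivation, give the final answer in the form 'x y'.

39689 2772

[14; 3,6,1,4,1,6,3,28] for √205; ℓ=8 ⇒ convergent index 7
k=0  a_k=14  p_k/q_k = 14/1
k=1  a_k=3  p_k/q_k = 43/3
k=2  a_k=6  p_k/q_k = 272/19
k=3  a_k=1  p_k/q_k = 315/22
k=4  a_k=4  p_k/q_k = 1532/107
k=5  a_k=1  p_k/q_k = 1847/129
k=6  a_k=6  p_k/q_k = 12614/881
k=7  a_k=3  p_k/q_k = 39689/2772
→ (39689, 2772).  Check: 39689²=1575216721, 205·2772²=1575216720, difference 1.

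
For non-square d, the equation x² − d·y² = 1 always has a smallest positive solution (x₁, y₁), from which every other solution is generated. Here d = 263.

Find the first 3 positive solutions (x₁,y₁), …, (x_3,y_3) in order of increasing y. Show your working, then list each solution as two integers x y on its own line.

√263 = [16; 4,1,1,1,1,15,1,1,1,1,4,32, …], period ℓ=12 (even) → k=11
i=0: a=16 ⇒ p=16, q=1
…
i=2: a=1 ⇒ p=81, q=5
i=3: a=1 ⇒ p=146, q=9
i=4: a=1 ⇒ p=227, q=14
i=5: a=1 ⇒ p=373, q=23
i=6: a=15 ⇒ p=5822, q=359
i=7: a=1 ⇒ p=6195, q=382
i=8: a=1 ⇒ p=12017, q=741
…
i=10: a=1 ⇒ p=30229, q=1864
i=11: a=4 ⇒ p=139128, q=8579
→ (139128, 8579).  Check: 139128²=19356600384, 263·8579²=19356600383, difference 1.
k=2:  x_2 = 139128·139128+263·8579·8579 = 38713200767,  y_2 = 139128·8579+8579·139128 = 2387158224
k=3:  x_3 = 139128·38713200767+263·8579·2387158224 = 10772180392483224,  y_3 = 139128·2387158224+8579·38713200767 = 664241098768765

139128 8579
38713200767 2387158224
10772180392483224 664241098768765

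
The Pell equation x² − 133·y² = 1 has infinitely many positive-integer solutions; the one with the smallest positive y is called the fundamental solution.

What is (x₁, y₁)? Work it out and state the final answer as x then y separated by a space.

[11; 1,1,7,5,1,…,1,1,22] for √133; ℓ=16 ⇒ convergent index 15
a_0=11:  p_0=11·1+0=11,  q_0=11·0+1=1
a_1=1:  p_1=1·11+1=12,  q_1=1·1+0=1
…
a_3=7:  p_3=7·23+12=173,  q_3=7·2+1=15
…
a_5=1:  p_5=1·888+173=1061,  q_5=1·77+15=92
a_6=1:  p_6=1·1061+888=1949,  q_6=1·92+77=169
…
a_10=1:  p_10=1·10979+7969=18948,  q_10=1·952+691=1643
…
a_13=7:  p_13=7·168583+29927=1210008,  q_13=7·14618+2595=104921
a_14=1:  p_14=1·1210008+168583=1378591,  q_14=1·104921+14618=119539
a_15=1:  p_15=1·1378591+1210008=2588599,  q_15=1·119539+104921=224460
fundamental: x₁=2588599, y₁=224460  (since 6700844782801 − 133·50382291600 = 1)

2588599 224460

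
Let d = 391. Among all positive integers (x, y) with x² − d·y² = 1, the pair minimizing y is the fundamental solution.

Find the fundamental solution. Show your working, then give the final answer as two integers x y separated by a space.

7338680 371133

√391 → a₀=19, period (1,3,2,2,1,…,3,1,38); ℓ=16 even so k=15
k=0  a_k=19  p_k/q_k = 19/1
k=1  a_k=1  p_k/q_k = 20/1
k=2  a_k=3  p_k/q_k = 79/4
k=3  a_k=2  p_k/q_k = 178/9
k=4  a_k=2  p_k/q_k = 435/22
k=5  a_k=1  p_k/q_k = 613/31
k=6  a_k=1  p_k/q_k = 1048/53
…
k=8  a_k=19  p_k/q_k = 52519/2656
k=9  a_k=2  p_k/q_k = 107747/5449
k=10  a_k=1  p_k/q_k = 160266/8105
…
k=12  a_k=2  p_k/q_k = 696292/35213
…
k=14  a_k=3  p_k/q_k = 5678083/287153
k=15  a_k=1  p_k/q_k = 7338680/371133
fundamental: x₁=7338680, y₁=371133  (since 53856224142400 − 391·137739703689 = 1)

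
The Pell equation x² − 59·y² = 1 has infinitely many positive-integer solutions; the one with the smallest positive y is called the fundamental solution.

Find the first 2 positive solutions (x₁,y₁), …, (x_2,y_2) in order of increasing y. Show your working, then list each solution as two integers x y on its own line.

530 69
561799 73140

d=59: √d = [7; 1,2,7,2,1,14] (ℓ=6, even), read p_5/q_5
k=0  a_k=7  p_k/q_k = 7/1
k=1  a_k=1  p_k/q_k = 8/1
k=2  a_k=2  p_k/q_k = 23/3
k=3  a_k=7  p_k/q_k = 169/22
k=4  a_k=2  p_k/q_k = 361/47
k=5  a_k=1  p_k/q_k = 530/69
fundamental: x₁=530, y₁=69  (since 280900 − 59·4761 = 1)
(530+69√59)^2 = 561799 + 73140√59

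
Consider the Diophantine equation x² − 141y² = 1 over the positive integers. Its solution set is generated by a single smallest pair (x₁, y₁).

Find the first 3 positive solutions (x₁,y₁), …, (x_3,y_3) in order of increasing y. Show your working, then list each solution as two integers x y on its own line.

√141 → a₀=11, period (1,6,1,22); ℓ=4 even so k=3
a_0=11:  p_0=11·1+0=11,  q_0=11·0+1=1
a_1=1:  p_1=1·11+1=12,  q_1=1·1+0=1
a_2=6:  p_2=6·12+11=83,  q_2=6·1+1=7
a_3=1:  p_3=1·83+12=95,  q_3=1·7+1=8
(x₁, y₁) = (95, 8);  95² − 141·8² = 1 ✓
k=2:  x_2 = 95·95+141·8·8 = 18049,  y_2 = 95·8+8·95 = 1520
k=3:  x_3 = 95·18049+141·8·1520 = 3429215,  y_3 = 95·1520+8·18049 = 288792

95 8
18049 1520
3429215 288792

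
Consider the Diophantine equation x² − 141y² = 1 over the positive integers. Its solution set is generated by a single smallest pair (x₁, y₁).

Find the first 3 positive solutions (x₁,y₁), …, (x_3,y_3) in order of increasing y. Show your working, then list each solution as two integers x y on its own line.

d=141: √d = [11; 1,6,1,22] (ℓ=4, even), read p_3/q_3
k=0  a_k=11  p_k/q_k = 11/1
k=1  a_k=1  p_k/q_k = 12/1
k=2  a_k=6  p_k/q_k = 83/7
k=3  a_k=1  p_k/q_k = 95/8
→ (95, 8).  Check: 95²=9025, 141·8²=9024, difference 1.
(x_2, y_2) = (95·95 + 141·8·8, 95·8 + 8·95) = (18049, 1520)
(x_3, y_3) = (95·18049 + 141·8·1520, 95·1520 + 8·18049) = (3429215, 288792)

95 8
18049 1520
3429215 288792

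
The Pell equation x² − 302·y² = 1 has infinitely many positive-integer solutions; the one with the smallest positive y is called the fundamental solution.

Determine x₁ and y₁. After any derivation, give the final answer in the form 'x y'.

[17; 2,1,1,1,4,…,1,2,34] for √302; ℓ=16 ⇒ convergent index 15
a_0=17:  p_0=17·1+0=17,  q_0=17·0+1=1
a_1=2:  p_1=2·17+1=35,  q_1=2·1+0=2
a_2=1:  p_2=1·35+17=52,  q_2=1·2+1=3
…
a_4=1:  p_4=1·87+52=139,  q_4=1·5+3=8
a_5=4:  p_5=4·139+87=643,  q_5=4·8+5=37
a_6=2:  p_6=2·643+139=1425,  q_6=2·37+8=82
a_7=1:  p_7=1·1425+643=2068,  q_7=1·82+37=119
…
a_9=1:  p_9=1·34513+2068=36581,  q_9=1·1986+119=2105
a_10=2:  p_10=2·36581+34513=107675,  q_10=2·2105+1986=6196
a_11=4:  p_11=4·107675+36581=467281,  q_11=4·6196+2105=26889
a_12=1:  p_12=1·467281+107675=574956,  q_12=1·26889+6196=33085
…
a_14=1:  p_14=1·1042237+574956=1617193,  q_14=1·59974+33085=93059
a_15=2:  p_15=2·1617193+1042237=4276623,  q_15=2·93059+59974=246092
fundamental: x₁=4276623, y₁=246092  (since 18289504284129 − 302·60561272464 = 1)

4276623 246092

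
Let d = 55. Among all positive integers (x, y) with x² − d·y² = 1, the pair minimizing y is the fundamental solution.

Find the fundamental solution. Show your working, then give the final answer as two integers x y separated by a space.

89 12

√55 → a₀=7, period (2,2,2,14); ℓ=4 even so k=3
i=0: a=7 ⇒ p=7, q=1
i=1: a=2 ⇒ p=15, q=2
i=2: a=2 ⇒ p=37, q=5
i=3: a=2 ⇒ p=89, q=12
fundamental: x₁=89, y₁=12  (since 7921 − 55·144 = 1)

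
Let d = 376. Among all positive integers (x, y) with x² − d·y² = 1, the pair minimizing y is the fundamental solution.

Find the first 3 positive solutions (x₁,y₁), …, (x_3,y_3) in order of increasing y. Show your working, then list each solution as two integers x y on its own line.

2143295 110532
9187426914049 473805365880
39382732335491159615 2031009343327438668

√376 → a₀=19, period (2,1,1,3,1,…,1,2,38); ℓ=16 even so k=15
step 0: (19, 1)  from 19·(1,0) + (0,1)
step 1: (39, 2)  from 2·(19,1) + (1,0)
step 2: (58, 3)  from 1·(39,2) + (19,1)
…
step 4: (349, 18)  from 3·(97,5) + (58,3)
…
step 6: (1241, 64)  from 2·(446,23) + (349,18)
step 7: (2928, 151)  from 2·(1241,64) + (446,23)
step 8: (12953, 668)  from 4·(2928,151) + (1241,64)
step 9: (28834, 1487)  from 2·(12953,668) + (2928,151)
step 10: (70621, 3642)  from 2·(28834,1487) + (12953,668)
step 11: (99455, 5129)  from 1·(70621,3642) + (28834,1487)
…
step 13: (468441, 24158)  from 1·(368986,19029) + (99455,5129)
step 14: (837427, 43187)  from 1·(468441,24158) + (368986,19029)
step 15: (2143295, 110532)  from 2·(837427,43187) + (468441,24158)
fundamental: x₁=2143295, y₁=110532  (since 4593713457025 − 376·12217323024 = 1)
(2143295+110532√376)^2 = 9187426914049 + 473805365880√376
(2143295+110532√376)^3 = 39382732335491159615 + 2031009343327438668√376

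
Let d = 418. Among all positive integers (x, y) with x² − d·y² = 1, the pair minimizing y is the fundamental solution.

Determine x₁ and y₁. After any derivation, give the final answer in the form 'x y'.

33857 1656

[20; 2,4,20,4,2,40] for √418; ℓ=6 ⇒ convergent index 5
step 0: (20, 1)  from 20·(1,0) + (0,1)
step 1: (41, 2)  from 2·(20,1) + (1,0)
step 2: (184, 9)  from 4·(41,2) + (20,1)
step 3: (3721, 182)  from 20·(184,9) + (41,2)
step 4: (15068, 737)  from 4·(3721,182) + (184,9)
step 5: (33857, 1656)  from 2·(15068,737) + (3721,182)
(x₁, y₁) = (33857, 1656);  33857² − 418·1656² = 1 ✓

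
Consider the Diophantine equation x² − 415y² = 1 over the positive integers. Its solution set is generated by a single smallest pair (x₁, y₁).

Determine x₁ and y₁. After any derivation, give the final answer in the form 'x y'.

18412804 903849

[20; 2,1,2,4,6,…,1,2,40] for √415; ℓ=16 ⇒ convergent index 15
a_0=20:  p_0=20·1+0=20,  q_0=20·0+1=1
…
a_2=1:  p_2=1·41+20=61,  q_2=1·2+1=3
a_3=2:  p_3=2·61+41=163,  q_3=2·3+2=8
a_4=4:  p_4=4·163+61=713,  q_4=4·8+3=35
a_5=6:  p_5=6·713+163=4441,  q_5=6·35+8=218
a_6=1:  p_6=1·4441+713=5154,  q_6=1·218+35=253
a_7=1:  p_7=1·5154+4441=9595,  q_7=1·253+218=471
a_8=3:  p_8=3·9595+5154=33939,  q_8=3·471+253=1666
a_9=1:  p_9=1·33939+9595=43534,  q_9=1·1666+471=2137
…
a_11=6:  p_11=6·77473+43534=508372,  q_11=6·3803+2137=24955
a_12=4:  p_12=4·508372+77473=2110961,  q_12=4·24955+3803=103623
a_13=2:  p_13=2·2110961+508372=4730294,  q_13=2·103623+24955=232201
a_14=1:  p_14=1·4730294+2110961=6841255,  q_14=1·232201+103623=335824
a_15=2:  p_15=2·6841255+4730294=18412804,  q_15=2·335824+232201=903849
→ (18412804, 903849).  Check: 18412804²=339031351142416, 415·903849²=339031351142415, difference 1.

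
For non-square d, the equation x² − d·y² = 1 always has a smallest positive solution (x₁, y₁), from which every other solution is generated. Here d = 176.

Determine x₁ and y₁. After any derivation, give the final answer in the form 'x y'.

199 15

d=176: √d = [13; 3,1,3,26] (ℓ=4, even), read p_3/q_3
a_0=13:  p_0=13·1+0=13,  q_0=13·0+1=1
…
a_2=1:  p_2=1·40+13=53,  q_2=1·3+1=4
a_3=3:  p_3=3·53+40=199,  q_3=3·4+3=15
fundamental: x₁=199, y₁=15  (since 39601 − 176·225 = 1)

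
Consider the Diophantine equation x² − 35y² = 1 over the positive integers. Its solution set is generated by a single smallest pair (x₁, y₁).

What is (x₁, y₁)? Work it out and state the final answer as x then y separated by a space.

√35 = [5; 1,10, …], period ℓ=2 (even) → k=1
i=0: a=5 ⇒ p=5, q=1
i=1: a=1 ⇒ p=6, q=1
(x₁, y₁) = (6, 1);  6² − 35·1² = 1 ✓

6 1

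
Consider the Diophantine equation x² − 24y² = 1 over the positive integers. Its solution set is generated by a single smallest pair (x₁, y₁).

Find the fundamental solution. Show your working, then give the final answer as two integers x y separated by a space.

5 1

d=24: √d = [4; 1,8] (ℓ=2, even), read p_1/q_1
i=0: a=4 ⇒ p=4, q=1
i=1: a=1 ⇒ p=5, q=1
→ (5, 1).  Check: 5²=25, 24·1²=24, difference 1.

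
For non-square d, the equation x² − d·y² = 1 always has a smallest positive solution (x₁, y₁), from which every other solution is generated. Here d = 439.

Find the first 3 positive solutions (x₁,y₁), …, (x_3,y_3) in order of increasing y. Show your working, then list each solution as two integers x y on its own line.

440 21
387199 18480
340734680 16262379

[20; 1,19,1,40] for √439; ℓ=4 ⇒ convergent index 3
a_0=20:  p_0=20·1+0=20,  q_0=20·0+1=1
a_1=1:  p_1=1·20+1=21,  q_1=1·1+0=1
a_2=19:  p_2=19·21+20=419,  q_2=19·1+1=20
a_3=1:  p_3=1·419+21=440,  q_3=1·20+1=21
→ (440, 21).  Check: 440²=193600, 439·21²=193599, difference 1.
(440+21√439)^2 = 387199 + 18480√439
(440+21√439)^3 = 340734680 + 16262379√439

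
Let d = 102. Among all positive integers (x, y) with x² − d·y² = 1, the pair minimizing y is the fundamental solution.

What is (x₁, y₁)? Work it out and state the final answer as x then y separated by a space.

101 10

[10; 10,20] for √102; ℓ=2 ⇒ convergent index 1
k=0  a_k=10  p_k/q_k = 10/1
k=1  a_k=10  p_k/q_k = 101/10
fundamental: x₁=101, y₁=10  (since 10201 − 102·100 = 1)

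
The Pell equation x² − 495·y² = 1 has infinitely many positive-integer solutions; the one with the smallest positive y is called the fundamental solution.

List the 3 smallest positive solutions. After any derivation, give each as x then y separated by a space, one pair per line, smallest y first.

[22; 4,44] for √495; ℓ=2 ⇒ convergent index 1
step 0: (22, 1)  from 22·(1,0) + (0,1)
step 1: (89, 4)  from 4·(22,1) + (1,0)
(x₁, y₁) = (89, 4);  89² − 495·4² = 1 ✓
(x_2, y_2) = (89·89 + 495·4·4, 89·4 + 4·89) = (15841, 712)
(x_3, y_3) = (89·15841 + 495·4·712, 89·712 + 4·15841) = (2819609, 126732)

89 4
15841 712
2819609 126732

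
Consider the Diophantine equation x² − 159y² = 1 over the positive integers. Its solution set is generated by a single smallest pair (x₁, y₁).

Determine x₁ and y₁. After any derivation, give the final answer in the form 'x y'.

1324 105

√159 = [12; 1,1,1,1,3,1,1,1,1,24, …], period ℓ=10 (even) → k=9
step 0: (12, 1)  from 12·(1,0) + (0,1)
step 1: (13, 1)  from 1·(12,1) + (1,0)
…
step 3: (38, 3)  from 1·(25,2) + (13,1)
step 4: (63, 5)  from 1·(38,3) + (25,2)
step 5: (227, 18)  from 3·(63,5) + (38,3)
step 6: (290, 23)  from 1·(227,18) + (63,5)
step 7: (517, 41)  from 1·(290,23) + (227,18)
step 8: (807, 64)  from 1·(517,41) + (290,23)
step 9: (1324, 105)  from 1·(807,64) + (517,41)
fundamental: x₁=1324, y₁=105  (since 1752976 − 159·11025 = 1)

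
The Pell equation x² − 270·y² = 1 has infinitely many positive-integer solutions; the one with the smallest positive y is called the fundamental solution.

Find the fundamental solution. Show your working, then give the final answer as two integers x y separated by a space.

[16; 2,3,6,3,2,32] for √270; ℓ=6 ⇒ convergent index 5
k=0  a_k=16  p_k/q_k = 16/1
…
k=4  a_k=3  p_k/q_k = 2284/139
k=5  a_k=2  p_k/q_k = 5291/322
(x₁, y₁) = (5291, 322);  5291² − 270·322² = 1 ✓

5291 322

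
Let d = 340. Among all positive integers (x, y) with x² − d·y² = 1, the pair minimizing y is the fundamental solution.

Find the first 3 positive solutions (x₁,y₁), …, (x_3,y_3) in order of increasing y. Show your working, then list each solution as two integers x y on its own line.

√340 → a₀=18, period (2,3,1,1,1,…,3,2,36); ℓ=14 even so k=13
step 0: (18, 1)  from 18·(1,0) + (0,1)
…
step 4: (295, 16)  from 1·(166,9) + (129,7)
step 5: (461, 25)  from 1·(295,16) + (166,9)
step 6: (756, 41)  from 1·(461,25) + (295,16)
step 7: (6509, 353)  from 8·(756,41) + (461,25)
step 8: (7265, 394)  from 1·(6509,353) + (756,41)
step 9: (13774, 747)  from 1·(7265,394) + (6509,353)
…
step 11: (34813, 1888)  from 1·(21039,1141) + (13774,747)
step 12: (125478, 6805)  from 3·(34813,1888) + (21039,1141)
step 13: (285769, 15498)  from 2·(125478,6805) + (34813,1888)
fundamental: x₁=285769, y₁=15498  (since 81663921361 − 340·240188004 = 1)
n=2: (285769,15498)∘(285769,15498) = (285769·285769+340·15498·15498, 285769·15498+15498·285769) = (163327842721,8857695924)
n=3: (163327842721,8857695924)∘(285769,15498) = (285769·163327842721+340·15498·8857695924, 285769·8857695924+15498·163327842721) = (93348068572789129,5062509812995614)

285769 15498
163327842721 8857695924
93348068572789129 5062509812995614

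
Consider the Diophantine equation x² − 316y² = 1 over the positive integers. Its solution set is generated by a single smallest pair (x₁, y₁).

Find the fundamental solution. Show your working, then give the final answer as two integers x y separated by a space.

√316 → a₀=17, period (1,3,2,8,2,3,1,34); ℓ=8 even so k=7
step 0: (17, 1)  from 17·(1,0) + (0,1)
step 1: (18, 1)  from 1·(17,1) + (1,0)
…
step 3: (160, 9)  from 2·(71,4) + (18,1)
…
step 6: (9937, 559)  from 3·(2862,161) + (1351,76)
step 7: (12799, 720)  from 1·(9937,559) + (2862,161)
(x₁, y₁) = (12799, 720);  12799² − 316·720² = 1 ✓

12799 720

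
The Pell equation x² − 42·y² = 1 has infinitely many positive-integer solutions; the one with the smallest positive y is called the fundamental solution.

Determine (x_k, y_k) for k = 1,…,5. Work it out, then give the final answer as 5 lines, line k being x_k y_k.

[6; 2,12] for √42; ℓ=2 ⇒ convergent index 1
step 0: (6, 1)  from 6·(1,0) + (0,1)
step 1: (13, 2)  from 2·(6,1) + (1,0)
(x₁, y₁) = (13, 2);  13² − 42·2² = 1 ✓
(13+2√42)^2 = 337 + 52√42
(13+2√42)^3 = 8749 + 1350√42
(13+2√42)^4 = 227137 + 35048√42
(13+2√42)^5 = 5896813 + 909898√42

13 2
337 52
8749 1350
227137 35048
5896813 909898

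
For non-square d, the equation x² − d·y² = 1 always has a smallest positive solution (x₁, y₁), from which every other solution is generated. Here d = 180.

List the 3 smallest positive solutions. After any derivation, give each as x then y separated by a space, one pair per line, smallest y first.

161 12
51841 3864
16692641 1244196

[13; 2,2,2,26] for √180; ℓ=4 ⇒ convergent index 3
i=0: a=13 ⇒ p=13, q=1
…
i=2: a=2 ⇒ p=67, q=5
i=3: a=2 ⇒ p=161, q=12
fundamental: x₁=161, y₁=12  (since 25921 − 180·144 = 1)
(161+12√180)^2 = 51841 + 3864√180
(161+12√180)^3 = 16692641 + 1244196√180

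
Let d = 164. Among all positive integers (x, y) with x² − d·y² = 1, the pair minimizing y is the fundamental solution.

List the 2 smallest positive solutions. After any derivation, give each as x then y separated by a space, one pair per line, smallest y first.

2049 160
8396801 655680

d=164: √d = [12; 1,4,6,4,1,24] (ℓ=6, even), read p_5/q_5
i=0: a=12 ⇒ p=12, q=1
…
i=2: a=4 ⇒ p=64, q=5
i=3: a=6 ⇒ p=397, q=31
i=4: a=4 ⇒ p=1652, q=129
i=5: a=1 ⇒ p=2049, q=160
→ (2049, 160).  Check: 2049²=4198401, 164·160²=4198400, difference 1.
n=2: (2049,160)∘(2049,160) = (2049·2049+164·160·160, 2049·160+160·2049) = (8396801,655680)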